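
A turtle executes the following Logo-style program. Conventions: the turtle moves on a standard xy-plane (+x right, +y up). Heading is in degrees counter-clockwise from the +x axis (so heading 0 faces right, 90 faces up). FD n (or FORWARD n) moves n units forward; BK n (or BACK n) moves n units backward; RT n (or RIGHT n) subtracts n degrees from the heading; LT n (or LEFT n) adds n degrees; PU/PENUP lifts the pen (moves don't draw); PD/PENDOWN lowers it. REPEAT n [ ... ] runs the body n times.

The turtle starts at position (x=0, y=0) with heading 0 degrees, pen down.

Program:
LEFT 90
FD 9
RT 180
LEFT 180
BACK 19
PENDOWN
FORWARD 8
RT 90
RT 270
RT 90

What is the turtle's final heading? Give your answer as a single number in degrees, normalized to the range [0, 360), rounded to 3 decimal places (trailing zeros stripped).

Answer: 0

Derivation:
Executing turtle program step by step:
Start: pos=(0,0), heading=0, pen down
LT 90: heading 0 -> 90
FD 9: (0,0) -> (0,9) [heading=90, draw]
RT 180: heading 90 -> 270
LT 180: heading 270 -> 90
BK 19: (0,9) -> (0,-10) [heading=90, draw]
PD: pen down
FD 8: (0,-10) -> (0,-2) [heading=90, draw]
RT 90: heading 90 -> 0
RT 270: heading 0 -> 90
RT 90: heading 90 -> 0
Final: pos=(0,-2), heading=0, 3 segment(s) drawn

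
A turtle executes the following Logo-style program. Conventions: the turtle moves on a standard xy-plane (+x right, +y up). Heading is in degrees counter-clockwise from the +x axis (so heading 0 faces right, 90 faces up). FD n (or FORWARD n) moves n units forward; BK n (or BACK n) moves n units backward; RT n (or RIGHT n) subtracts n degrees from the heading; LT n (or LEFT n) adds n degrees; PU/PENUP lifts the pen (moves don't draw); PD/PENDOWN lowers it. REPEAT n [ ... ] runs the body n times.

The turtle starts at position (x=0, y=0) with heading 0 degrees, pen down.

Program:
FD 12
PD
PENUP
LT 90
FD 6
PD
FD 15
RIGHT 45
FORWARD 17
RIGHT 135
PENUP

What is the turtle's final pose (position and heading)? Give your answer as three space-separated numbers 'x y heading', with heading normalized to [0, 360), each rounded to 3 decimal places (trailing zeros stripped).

Answer: 24.021 33.021 270

Derivation:
Executing turtle program step by step:
Start: pos=(0,0), heading=0, pen down
FD 12: (0,0) -> (12,0) [heading=0, draw]
PD: pen down
PU: pen up
LT 90: heading 0 -> 90
FD 6: (12,0) -> (12,6) [heading=90, move]
PD: pen down
FD 15: (12,6) -> (12,21) [heading=90, draw]
RT 45: heading 90 -> 45
FD 17: (12,21) -> (24.021,33.021) [heading=45, draw]
RT 135: heading 45 -> 270
PU: pen up
Final: pos=(24.021,33.021), heading=270, 3 segment(s) drawn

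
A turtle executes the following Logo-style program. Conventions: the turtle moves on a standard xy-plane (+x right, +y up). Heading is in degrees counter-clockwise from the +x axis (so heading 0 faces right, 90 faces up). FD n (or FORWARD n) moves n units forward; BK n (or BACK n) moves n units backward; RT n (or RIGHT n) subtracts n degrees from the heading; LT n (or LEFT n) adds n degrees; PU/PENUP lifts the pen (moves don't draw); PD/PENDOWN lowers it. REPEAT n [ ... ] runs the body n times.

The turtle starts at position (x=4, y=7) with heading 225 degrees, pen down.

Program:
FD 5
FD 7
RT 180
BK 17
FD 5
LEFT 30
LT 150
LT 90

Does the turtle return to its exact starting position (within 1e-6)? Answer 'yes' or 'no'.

Executing turtle program step by step:
Start: pos=(4,7), heading=225, pen down
FD 5: (4,7) -> (0.464,3.464) [heading=225, draw]
FD 7: (0.464,3.464) -> (-4.485,-1.485) [heading=225, draw]
RT 180: heading 225 -> 45
BK 17: (-4.485,-1.485) -> (-16.506,-13.506) [heading=45, draw]
FD 5: (-16.506,-13.506) -> (-12.971,-9.971) [heading=45, draw]
LT 30: heading 45 -> 75
LT 150: heading 75 -> 225
LT 90: heading 225 -> 315
Final: pos=(-12.971,-9.971), heading=315, 4 segment(s) drawn

Start position: (4, 7)
Final position: (-12.971, -9.971)
Distance = 24; >= 1e-6 -> NOT closed

Answer: no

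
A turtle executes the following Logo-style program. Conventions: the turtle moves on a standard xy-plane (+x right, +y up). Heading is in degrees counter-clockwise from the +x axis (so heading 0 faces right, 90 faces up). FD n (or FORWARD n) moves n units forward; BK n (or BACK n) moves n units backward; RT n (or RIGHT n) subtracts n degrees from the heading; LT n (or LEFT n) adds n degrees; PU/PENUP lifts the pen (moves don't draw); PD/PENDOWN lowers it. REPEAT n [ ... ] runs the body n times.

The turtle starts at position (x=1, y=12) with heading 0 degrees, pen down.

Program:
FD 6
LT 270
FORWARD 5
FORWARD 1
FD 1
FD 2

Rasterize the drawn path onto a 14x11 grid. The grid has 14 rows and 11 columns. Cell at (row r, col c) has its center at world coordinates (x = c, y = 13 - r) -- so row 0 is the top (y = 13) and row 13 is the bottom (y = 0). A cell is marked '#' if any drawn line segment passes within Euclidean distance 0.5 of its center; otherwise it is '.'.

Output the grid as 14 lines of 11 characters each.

Segment 0: (1,12) -> (7,12)
Segment 1: (7,12) -> (7,7)
Segment 2: (7,7) -> (7,6)
Segment 3: (7,6) -> (7,5)
Segment 4: (7,5) -> (7,3)

Answer: ...........
.#######...
.......#...
.......#...
.......#...
.......#...
.......#...
.......#...
.......#...
.......#...
.......#...
...........
...........
...........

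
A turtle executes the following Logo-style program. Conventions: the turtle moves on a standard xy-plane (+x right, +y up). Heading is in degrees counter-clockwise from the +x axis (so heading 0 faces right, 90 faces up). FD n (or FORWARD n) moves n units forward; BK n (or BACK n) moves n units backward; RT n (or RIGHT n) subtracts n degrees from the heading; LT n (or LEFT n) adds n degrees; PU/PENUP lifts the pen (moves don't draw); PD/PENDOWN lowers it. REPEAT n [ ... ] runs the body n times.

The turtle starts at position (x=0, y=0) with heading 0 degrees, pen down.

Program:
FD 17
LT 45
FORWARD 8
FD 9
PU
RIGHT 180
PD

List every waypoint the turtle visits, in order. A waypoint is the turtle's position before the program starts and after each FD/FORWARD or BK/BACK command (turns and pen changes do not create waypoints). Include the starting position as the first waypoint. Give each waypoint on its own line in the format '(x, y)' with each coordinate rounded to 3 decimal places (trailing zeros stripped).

Answer: (0, 0)
(17, 0)
(22.657, 5.657)
(29.021, 12.021)

Derivation:
Executing turtle program step by step:
Start: pos=(0,0), heading=0, pen down
FD 17: (0,0) -> (17,0) [heading=0, draw]
LT 45: heading 0 -> 45
FD 8: (17,0) -> (22.657,5.657) [heading=45, draw]
FD 9: (22.657,5.657) -> (29.021,12.021) [heading=45, draw]
PU: pen up
RT 180: heading 45 -> 225
PD: pen down
Final: pos=(29.021,12.021), heading=225, 3 segment(s) drawn
Waypoints (4 total):
(0, 0)
(17, 0)
(22.657, 5.657)
(29.021, 12.021)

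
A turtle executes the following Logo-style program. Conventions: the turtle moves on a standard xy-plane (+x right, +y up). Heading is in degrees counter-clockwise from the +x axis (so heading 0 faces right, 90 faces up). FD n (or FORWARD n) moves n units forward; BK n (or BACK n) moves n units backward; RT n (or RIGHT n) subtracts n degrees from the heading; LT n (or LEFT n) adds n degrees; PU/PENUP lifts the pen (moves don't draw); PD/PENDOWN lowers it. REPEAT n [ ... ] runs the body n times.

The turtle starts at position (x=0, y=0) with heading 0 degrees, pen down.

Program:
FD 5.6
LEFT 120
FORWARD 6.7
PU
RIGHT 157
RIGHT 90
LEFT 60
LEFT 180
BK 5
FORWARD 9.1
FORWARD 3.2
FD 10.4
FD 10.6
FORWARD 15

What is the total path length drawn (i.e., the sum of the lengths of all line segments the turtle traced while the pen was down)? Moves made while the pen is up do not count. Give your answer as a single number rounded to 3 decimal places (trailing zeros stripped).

Executing turtle program step by step:
Start: pos=(0,0), heading=0, pen down
FD 5.6: (0,0) -> (5.6,0) [heading=0, draw]
LT 120: heading 0 -> 120
FD 6.7: (5.6,0) -> (2.25,5.802) [heading=120, draw]
PU: pen up
RT 157: heading 120 -> 323
RT 90: heading 323 -> 233
LT 60: heading 233 -> 293
LT 180: heading 293 -> 113
BK 5: (2.25,5.802) -> (4.204,1.2) [heading=113, move]
FD 9.1: (4.204,1.2) -> (0.648,9.576) [heading=113, move]
FD 3.2: (0.648,9.576) -> (-0.602,12.522) [heading=113, move]
FD 10.4: (-0.602,12.522) -> (-4.666,22.095) [heading=113, move]
FD 10.6: (-4.666,22.095) -> (-8.808,31.853) [heading=113, move]
FD 15: (-8.808,31.853) -> (-14.669,45.66) [heading=113, move]
Final: pos=(-14.669,45.66), heading=113, 2 segment(s) drawn

Segment lengths:
  seg 1: (0,0) -> (5.6,0), length = 5.6
  seg 2: (5.6,0) -> (2.25,5.802), length = 6.7
Total = 12.3

Answer: 12.3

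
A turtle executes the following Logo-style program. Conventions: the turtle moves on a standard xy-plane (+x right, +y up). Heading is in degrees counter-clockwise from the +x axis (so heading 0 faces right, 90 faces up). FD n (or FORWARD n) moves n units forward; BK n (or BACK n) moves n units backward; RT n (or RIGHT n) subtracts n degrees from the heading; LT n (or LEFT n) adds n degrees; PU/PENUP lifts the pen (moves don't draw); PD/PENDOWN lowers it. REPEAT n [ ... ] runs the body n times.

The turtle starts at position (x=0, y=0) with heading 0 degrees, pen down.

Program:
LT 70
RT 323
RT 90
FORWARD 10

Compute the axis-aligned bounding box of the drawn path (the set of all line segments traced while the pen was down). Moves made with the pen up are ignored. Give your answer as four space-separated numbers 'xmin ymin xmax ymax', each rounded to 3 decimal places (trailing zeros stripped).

Answer: 0 0 9.563 2.924

Derivation:
Executing turtle program step by step:
Start: pos=(0,0), heading=0, pen down
LT 70: heading 0 -> 70
RT 323: heading 70 -> 107
RT 90: heading 107 -> 17
FD 10: (0,0) -> (9.563,2.924) [heading=17, draw]
Final: pos=(9.563,2.924), heading=17, 1 segment(s) drawn

Segment endpoints: x in {0, 9.563}, y in {0, 2.924}
xmin=0, ymin=0, xmax=9.563, ymax=2.924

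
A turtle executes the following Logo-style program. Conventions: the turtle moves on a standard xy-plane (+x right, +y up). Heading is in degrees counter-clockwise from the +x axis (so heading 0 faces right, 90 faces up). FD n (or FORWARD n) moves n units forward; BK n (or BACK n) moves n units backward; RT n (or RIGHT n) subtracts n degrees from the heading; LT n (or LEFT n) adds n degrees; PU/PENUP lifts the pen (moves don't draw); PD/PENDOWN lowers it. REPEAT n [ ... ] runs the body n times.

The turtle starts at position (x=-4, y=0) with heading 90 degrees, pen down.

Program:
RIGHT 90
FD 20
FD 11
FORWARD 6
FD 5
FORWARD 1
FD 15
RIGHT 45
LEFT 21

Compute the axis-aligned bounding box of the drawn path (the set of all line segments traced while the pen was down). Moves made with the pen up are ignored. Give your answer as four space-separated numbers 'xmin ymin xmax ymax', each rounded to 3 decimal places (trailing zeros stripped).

Answer: -4 0 54 0

Derivation:
Executing turtle program step by step:
Start: pos=(-4,0), heading=90, pen down
RT 90: heading 90 -> 0
FD 20: (-4,0) -> (16,0) [heading=0, draw]
FD 11: (16,0) -> (27,0) [heading=0, draw]
FD 6: (27,0) -> (33,0) [heading=0, draw]
FD 5: (33,0) -> (38,0) [heading=0, draw]
FD 1: (38,0) -> (39,0) [heading=0, draw]
FD 15: (39,0) -> (54,0) [heading=0, draw]
RT 45: heading 0 -> 315
LT 21: heading 315 -> 336
Final: pos=(54,0), heading=336, 6 segment(s) drawn

Segment endpoints: x in {-4, 16, 27, 33, 38, 39, 54}, y in {0}
xmin=-4, ymin=0, xmax=54, ymax=0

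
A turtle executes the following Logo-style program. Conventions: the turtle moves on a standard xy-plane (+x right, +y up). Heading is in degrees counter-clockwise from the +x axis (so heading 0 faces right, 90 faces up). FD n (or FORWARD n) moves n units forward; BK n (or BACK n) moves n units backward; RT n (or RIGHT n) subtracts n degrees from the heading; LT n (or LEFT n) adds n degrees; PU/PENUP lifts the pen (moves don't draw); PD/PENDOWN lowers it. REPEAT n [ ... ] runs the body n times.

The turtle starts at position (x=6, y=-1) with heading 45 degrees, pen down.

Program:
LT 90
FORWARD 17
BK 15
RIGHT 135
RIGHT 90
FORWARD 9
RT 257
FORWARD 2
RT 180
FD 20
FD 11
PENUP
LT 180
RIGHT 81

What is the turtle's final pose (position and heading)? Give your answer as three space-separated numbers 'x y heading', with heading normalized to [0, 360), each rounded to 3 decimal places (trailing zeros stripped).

Executing turtle program step by step:
Start: pos=(6,-1), heading=45, pen down
LT 90: heading 45 -> 135
FD 17: (6,-1) -> (-6.021,11.021) [heading=135, draw]
BK 15: (-6.021,11.021) -> (4.586,0.414) [heading=135, draw]
RT 135: heading 135 -> 0
RT 90: heading 0 -> 270
FD 9: (4.586,0.414) -> (4.586,-8.586) [heading=270, draw]
RT 257: heading 270 -> 13
FD 2: (4.586,-8.586) -> (6.535,-8.136) [heading=13, draw]
RT 180: heading 13 -> 193
FD 20: (6.535,-8.136) -> (-12.953,-12.635) [heading=193, draw]
FD 11: (-12.953,-12.635) -> (-23.671,-15.109) [heading=193, draw]
PU: pen up
LT 180: heading 193 -> 13
RT 81: heading 13 -> 292
Final: pos=(-23.671,-15.109), heading=292, 6 segment(s) drawn

Answer: -23.671 -15.109 292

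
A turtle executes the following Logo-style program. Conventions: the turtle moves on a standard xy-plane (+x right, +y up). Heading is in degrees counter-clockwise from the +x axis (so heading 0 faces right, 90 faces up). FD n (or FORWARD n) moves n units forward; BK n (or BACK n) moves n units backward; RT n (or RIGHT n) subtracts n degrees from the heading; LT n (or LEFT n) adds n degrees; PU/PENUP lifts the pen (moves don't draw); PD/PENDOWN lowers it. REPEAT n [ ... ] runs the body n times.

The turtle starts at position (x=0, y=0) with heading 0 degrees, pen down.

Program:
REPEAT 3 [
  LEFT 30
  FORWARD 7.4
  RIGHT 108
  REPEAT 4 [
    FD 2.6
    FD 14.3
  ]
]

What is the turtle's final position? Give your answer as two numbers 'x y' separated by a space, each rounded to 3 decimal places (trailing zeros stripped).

Executing turtle program step by step:
Start: pos=(0,0), heading=0, pen down
REPEAT 3 [
  -- iteration 1/3 --
  LT 30: heading 0 -> 30
  FD 7.4: (0,0) -> (6.409,3.7) [heading=30, draw]
  RT 108: heading 30 -> 282
  REPEAT 4 [
    -- iteration 1/4 --
    FD 2.6: (6.409,3.7) -> (6.949,1.157) [heading=282, draw]
    FD 14.3: (6.949,1.157) -> (9.922,-12.831) [heading=282, draw]
    -- iteration 2/4 --
    FD 2.6: (9.922,-12.831) -> (10.463,-15.374) [heading=282, draw]
    FD 14.3: (10.463,-15.374) -> (13.436,-29.361) [heading=282, draw]
    -- iteration 3/4 --
    FD 2.6: (13.436,-29.361) -> (13.977,-31.905) [heading=282, draw]
    FD 14.3: (13.977,-31.905) -> (16.95,-45.892) [heading=282, draw]
    -- iteration 4/4 --
    FD 2.6: (16.95,-45.892) -> (17.49,-48.435) [heading=282, draw]
    FD 14.3: (17.49,-48.435) -> (20.463,-62.423) [heading=282, draw]
  ]
  -- iteration 2/3 --
  LT 30: heading 282 -> 312
  FD 7.4: (20.463,-62.423) -> (25.415,-67.922) [heading=312, draw]
  RT 108: heading 312 -> 204
  REPEAT 4 [
    -- iteration 1/4 --
    FD 2.6: (25.415,-67.922) -> (23.04,-68.98) [heading=204, draw]
    FD 14.3: (23.04,-68.98) -> (9.976,-74.796) [heading=204, draw]
    -- iteration 2/4 --
    FD 2.6: (9.976,-74.796) -> (7.601,-75.853) [heading=204, draw]
    FD 14.3: (7.601,-75.853) -> (-5.463,-81.67) [heading=204, draw]
    -- iteration 3/4 --
    FD 2.6: (-5.463,-81.67) -> (-7.838,-82.727) [heading=204, draw]
    FD 14.3: (-7.838,-82.727) -> (-20.902,-88.544) [heading=204, draw]
    -- iteration 4/4 --
    FD 2.6: (-20.902,-88.544) -> (-23.277,-89.601) [heading=204, draw]
    FD 14.3: (-23.277,-89.601) -> (-36.341,-95.417) [heading=204, draw]
  ]
  -- iteration 3/3 --
  LT 30: heading 204 -> 234
  FD 7.4: (-36.341,-95.417) -> (-40.69,-101.404) [heading=234, draw]
  RT 108: heading 234 -> 126
  REPEAT 4 [
    -- iteration 1/4 --
    FD 2.6: (-40.69,-101.404) -> (-42.219,-99.301) [heading=126, draw]
    FD 14.3: (-42.219,-99.301) -> (-50.624,-87.732) [heading=126, draw]
    -- iteration 2/4 --
    FD 2.6: (-50.624,-87.732) -> (-52.152,-85.628) [heading=126, draw]
    FD 14.3: (-52.152,-85.628) -> (-60.557,-74.059) [heading=126, draw]
    -- iteration 3/4 --
    FD 2.6: (-60.557,-74.059) -> (-62.086,-71.956) [heading=126, draw]
    FD 14.3: (-62.086,-71.956) -> (-70.491,-60.387) [heading=126, draw]
    -- iteration 4/4 --
    FD 2.6: (-70.491,-60.387) -> (-72.019,-58.284) [heading=126, draw]
    FD 14.3: (-72.019,-58.284) -> (-80.425,-46.715) [heading=126, draw]
  ]
]
Final: pos=(-80.425,-46.715), heading=126, 27 segment(s) drawn

Answer: -80.425 -46.715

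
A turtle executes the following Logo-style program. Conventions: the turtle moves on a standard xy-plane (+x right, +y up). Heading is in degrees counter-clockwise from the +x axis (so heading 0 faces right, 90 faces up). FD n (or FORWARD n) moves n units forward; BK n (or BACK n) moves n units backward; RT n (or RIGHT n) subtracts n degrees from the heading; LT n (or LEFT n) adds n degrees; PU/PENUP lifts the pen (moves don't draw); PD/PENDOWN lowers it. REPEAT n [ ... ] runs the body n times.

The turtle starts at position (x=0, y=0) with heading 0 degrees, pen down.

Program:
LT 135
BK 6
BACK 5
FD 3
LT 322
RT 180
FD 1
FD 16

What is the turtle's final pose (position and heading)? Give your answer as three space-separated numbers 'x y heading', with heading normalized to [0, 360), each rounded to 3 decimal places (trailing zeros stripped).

Executing turtle program step by step:
Start: pos=(0,0), heading=0, pen down
LT 135: heading 0 -> 135
BK 6: (0,0) -> (4.243,-4.243) [heading=135, draw]
BK 5: (4.243,-4.243) -> (7.778,-7.778) [heading=135, draw]
FD 3: (7.778,-7.778) -> (5.657,-5.657) [heading=135, draw]
LT 322: heading 135 -> 97
RT 180: heading 97 -> 277
FD 1: (5.657,-5.657) -> (5.779,-6.649) [heading=277, draw]
FD 16: (5.779,-6.649) -> (7.729,-22.53) [heading=277, draw]
Final: pos=(7.729,-22.53), heading=277, 5 segment(s) drawn

Answer: 7.729 -22.53 277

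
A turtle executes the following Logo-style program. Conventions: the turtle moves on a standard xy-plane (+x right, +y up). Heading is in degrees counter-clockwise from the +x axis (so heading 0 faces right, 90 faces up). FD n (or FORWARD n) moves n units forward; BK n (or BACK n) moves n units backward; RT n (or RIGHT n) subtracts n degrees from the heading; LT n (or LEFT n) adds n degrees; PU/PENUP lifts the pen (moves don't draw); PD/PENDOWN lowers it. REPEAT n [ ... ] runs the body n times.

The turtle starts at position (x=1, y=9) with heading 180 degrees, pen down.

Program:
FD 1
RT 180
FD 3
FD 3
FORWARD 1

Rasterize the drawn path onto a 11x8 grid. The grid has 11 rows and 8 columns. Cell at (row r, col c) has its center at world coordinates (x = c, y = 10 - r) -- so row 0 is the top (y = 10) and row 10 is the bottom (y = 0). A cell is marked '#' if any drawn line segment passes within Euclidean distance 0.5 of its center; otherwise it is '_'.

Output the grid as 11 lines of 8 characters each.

Answer: ________
########
________
________
________
________
________
________
________
________
________

Derivation:
Segment 0: (1,9) -> (0,9)
Segment 1: (0,9) -> (3,9)
Segment 2: (3,9) -> (6,9)
Segment 3: (6,9) -> (7,9)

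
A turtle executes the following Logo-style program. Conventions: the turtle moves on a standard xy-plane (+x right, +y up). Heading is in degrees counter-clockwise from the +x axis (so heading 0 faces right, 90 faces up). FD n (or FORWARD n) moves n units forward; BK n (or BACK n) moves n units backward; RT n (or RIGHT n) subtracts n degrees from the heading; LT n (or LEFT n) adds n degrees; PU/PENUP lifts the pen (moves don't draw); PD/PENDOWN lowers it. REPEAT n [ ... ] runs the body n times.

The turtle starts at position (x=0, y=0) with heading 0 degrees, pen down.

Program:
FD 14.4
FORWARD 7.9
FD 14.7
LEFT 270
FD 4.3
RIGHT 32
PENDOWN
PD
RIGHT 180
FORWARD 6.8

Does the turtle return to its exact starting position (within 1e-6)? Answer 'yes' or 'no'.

Executing turtle program step by step:
Start: pos=(0,0), heading=0, pen down
FD 14.4: (0,0) -> (14.4,0) [heading=0, draw]
FD 7.9: (14.4,0) -> (22.3,0) [heading=0, draw]
FD 14.7: (22.3,0) -> (37,0) [heading=0, draw]
LT 270: heading 0 -> 270
FD 4.3: (37,0) -> (37,-4.3) [heading=270, draw]
RT 32: heading 270 -> 238
PD: pen down
PD: pen down
RT 180: heading 238 -> 58
FD 6.8: (37,-4.3) -> (40.603,1.467) [heading=58, draw]
Final: pos=(40.603,1.467), heading=58, 5 segment(s) drawn

Start position: (0, 0)
Final position: (40.603, 1.467)
Distance = 40.63; >= 1e-6 -> NOT closed

Answer: no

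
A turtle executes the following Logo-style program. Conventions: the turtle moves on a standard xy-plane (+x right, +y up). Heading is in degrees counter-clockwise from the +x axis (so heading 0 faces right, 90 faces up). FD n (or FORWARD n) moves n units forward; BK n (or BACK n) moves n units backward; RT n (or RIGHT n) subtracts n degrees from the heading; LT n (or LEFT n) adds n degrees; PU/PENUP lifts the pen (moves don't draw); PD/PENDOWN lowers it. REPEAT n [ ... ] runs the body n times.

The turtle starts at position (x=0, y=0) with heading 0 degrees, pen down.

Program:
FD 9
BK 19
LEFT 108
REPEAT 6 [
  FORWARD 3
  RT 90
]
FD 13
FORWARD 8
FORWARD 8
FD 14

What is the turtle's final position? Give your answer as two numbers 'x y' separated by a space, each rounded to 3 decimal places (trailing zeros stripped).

Executing turtle program step by step:
Start: pos=(0,0), heading=0, pen down
FD 9: (0,0) -> (9,0) [heading=0, draw]
BK 19: (9,0) -> (-10,0) [heading=0, draw]
LT 108: heading 0 -> 108
REPEAT 6 [
  -- iteration 1/6 --
  FD 3: (-10,0) -> (-10.927,2.853) [heading=108, draw]
  RT 90: heading 108 -> 18
  -- iteration 2/6 --
  FD 3: (-10.927,2.853) -> (-8.074,3.78) [heading=18, draw]
  RT 90: heading 18 -> 288
  -- iteration 3/6 --
  FD 3: (-8.074,3.78) -> (-7.147,0.927) [heading=288, draw]
  RT 90: heading 288 -> 198
  -- iteration 4/6 --
  FD 3: (-7.147,0.927) -> (-10,0) [heading=198, draw]
  RT 90: heading 198 -> 108
  -- iteration 5/6 --
  FD 3: (-10,0) -> (-10.927,2.853) [heading=108, draw]
  RT 90: heading 108 -> 18
  -- iteration 6/6 --
  FD 3: (-10.927,2.853) -> (-8.074,3.78) [heading=18, draw]
  RT 90: heading 18 -> 288
]
FD 13: (-8.074,3.78) -> (-4.057,-8.584) [heading=288, draw]
FD 8: (-4.057,-8.584) -> (-1.585,-16.192) [heading=288, draw]
FD 8: (-1.585,-16.192) -> (0.888,-23.8) [heading=288, draw]
FD 14: (0.888,-23.8) -> (5.214,-37.115) [heading=288, draw]
Final: pos=(5.214,-37.115), heading=288, 12 segment(s) drawn

Answer: 5.214 -37.115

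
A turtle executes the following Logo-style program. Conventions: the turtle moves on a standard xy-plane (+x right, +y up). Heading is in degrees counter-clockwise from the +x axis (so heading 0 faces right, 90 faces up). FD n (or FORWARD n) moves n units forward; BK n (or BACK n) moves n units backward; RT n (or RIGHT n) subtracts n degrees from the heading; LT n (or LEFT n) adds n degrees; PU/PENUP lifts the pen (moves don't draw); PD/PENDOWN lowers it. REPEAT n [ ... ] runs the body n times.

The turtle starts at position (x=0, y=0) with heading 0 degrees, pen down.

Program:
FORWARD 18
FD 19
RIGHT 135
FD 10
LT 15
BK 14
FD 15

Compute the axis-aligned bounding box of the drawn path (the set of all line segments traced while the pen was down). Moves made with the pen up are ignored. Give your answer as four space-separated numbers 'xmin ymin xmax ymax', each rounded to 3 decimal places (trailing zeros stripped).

Answer: 0 -7.937 37 5.053

Derivation:
Executing turtle program step by step:
Start: pos=(0,0), heading=0, pen down
FD 18: (0,0) -> (18,0) [heading=0, draw]
FD 19: (18,0) -> (37,0) [heading=0, draw]
RT 135: heading 0 -> 225
FD 10: (37,0) -> (29.929,-7.071) [heading=225, draw]
LT 15: heading 225 -> 240
BK 14: (29.929,-7.071) -> (36.929,5.053) [heading=240, draw]
FD 15: (36.929,5.053) -> (29.429,-7.937) [heading=240, draw]
Final: pos=(29.429,-7.937), heading=240, 5 segment(s) drawn

Segment endpoints: x in {0, 18, 29.429, 29.929, 36.929, 37}, y in {-7.937, -7.071, 0, 5.053}
xmin=0, ymin=-7.937, xmax=37, ymax=5.053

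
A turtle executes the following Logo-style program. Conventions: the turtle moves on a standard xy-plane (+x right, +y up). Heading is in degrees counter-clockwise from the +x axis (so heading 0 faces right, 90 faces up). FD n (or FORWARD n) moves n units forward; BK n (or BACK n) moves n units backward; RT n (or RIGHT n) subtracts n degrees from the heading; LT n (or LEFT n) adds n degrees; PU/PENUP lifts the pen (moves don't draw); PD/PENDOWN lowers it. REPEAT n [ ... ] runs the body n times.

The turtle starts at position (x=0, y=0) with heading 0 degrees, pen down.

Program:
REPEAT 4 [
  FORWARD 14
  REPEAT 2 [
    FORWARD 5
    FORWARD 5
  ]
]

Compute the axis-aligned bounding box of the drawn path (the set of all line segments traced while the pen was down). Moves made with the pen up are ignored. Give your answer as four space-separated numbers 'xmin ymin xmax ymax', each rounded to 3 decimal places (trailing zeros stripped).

Executing turtle program step by step:
Start: pos=(0,0), heading=0, pen down
REPEAT 4 [
  -- iteration 1/4 --
  FD 14: (0,0) -> (14,0) [heading=0, draw]
  REPEAT 2 [
    -- iteration 1/2 --
    FD 5: (14,0) -> (19,0) [heading=0, draw]
    FD 5: (19,0) -> (24,0) [heading=0, draw]
    -- iteration 2/2 --
    FD 5: (24,0) -> (29,0) [heading=0, draw]
    FD 5: (29,0) -> (34,0) [heading=0, draw]
  ]
  -- iteration 2/4 --
  FD 14: (34,0) -> (48,0) [heading=0, draw]
  REPEAT 2 [
    -- iteration 1/2 --
    FD 5: (48,0) -> (53,0) [heading=0, draw]
    FD 5: (53,0) -> (58,0) [heading=0, draw]
    -- iteration 2/2 --
    FD 5: (58,0) -> (63,0) [heading=0, draw]
    FD 5: (63,0) -> (68,0) [heading=0, draw]
  ]
  -- iteration 3/4 --
  FD 14: (68,0) -> (82,0) [heading=0, draw]
  REPEAT 2 [
    -- iteration 1/2 --
    FD 5: (82,0) -> (87,0) [heading=0, draw]
    FD 5: (87,0) -> (92,0) [heading=0, draw]
    -- iteration 2/2 --
    FD 5: (92,0) -> (97,0) [heading=0, draw]
    FD 5: (97,0) -> (102,0) [heading=0, draw]
  ]
  -- iteration 4/4 --
  FD 14: (102,0) -> (116,0) [heading=0, draw]
  REPEAT 2 [
    -- iteration 1/2 --
    FD 5: (116,0) -> (121,0) [heading=0, draw]
    FD 5: (121,0) -> (126,0) [heading=0, draw]
    -- iteration 2/2 --
    FD 5: (126,0) -> (131,0) [heading=0, draw]
    FD 5: (131,0) -> (136,0) [heading=0, draw]
  ]
]
Final: pos=(136,0), heading=0, 20 segment(s) drawn

Segment endpoints: x in {0, 14, 19, 24, 29, 34, 48, 53, 58, 63, 68, 82, 87, 92, 97, 102, 116, 121, 126, 131, 136}, y in {0}
xmin=0, ymin=0, xmax=136, ymax=0

Answer: 0 0 136 0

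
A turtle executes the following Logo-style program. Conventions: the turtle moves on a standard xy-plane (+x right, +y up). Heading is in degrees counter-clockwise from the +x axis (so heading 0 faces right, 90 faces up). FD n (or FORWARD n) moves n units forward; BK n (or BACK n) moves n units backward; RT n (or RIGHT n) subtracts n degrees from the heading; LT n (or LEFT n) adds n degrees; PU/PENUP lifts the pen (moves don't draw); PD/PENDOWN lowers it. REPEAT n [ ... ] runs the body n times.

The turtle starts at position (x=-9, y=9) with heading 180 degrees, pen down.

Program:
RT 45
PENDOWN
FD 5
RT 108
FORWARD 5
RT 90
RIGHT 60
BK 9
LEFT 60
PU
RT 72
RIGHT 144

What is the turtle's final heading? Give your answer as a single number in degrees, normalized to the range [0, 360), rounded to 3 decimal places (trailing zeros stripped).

Answer: 81

Derivation:
Executing turtle program step by step:
Start: pos=(-9,9), heading=180, pen down
RT 45: heading 180 -> 135
PD: pen down
FD 5: (-9,9) -> (-12.536,12.536) [heading=135, draw]
RT 108: heading 135 -> 27
FD 5: (-12.536,12.536) -> (-8.081,14.805) [heading=27, draw]
RT 90: heading 27 -> 297
RT 60: heading 297 -> 237
BK 9: (-8.081,14.805) -> (-3.179,22.354) [heading=237, draw]
LT 60: heading 237 -> 297
PU: pen up
RT 72: heading 297 -> 225
RT 144: heading 225 -> 81
Final: pos=(-3.179,22.354), heading=81, 3 segment(s) drawn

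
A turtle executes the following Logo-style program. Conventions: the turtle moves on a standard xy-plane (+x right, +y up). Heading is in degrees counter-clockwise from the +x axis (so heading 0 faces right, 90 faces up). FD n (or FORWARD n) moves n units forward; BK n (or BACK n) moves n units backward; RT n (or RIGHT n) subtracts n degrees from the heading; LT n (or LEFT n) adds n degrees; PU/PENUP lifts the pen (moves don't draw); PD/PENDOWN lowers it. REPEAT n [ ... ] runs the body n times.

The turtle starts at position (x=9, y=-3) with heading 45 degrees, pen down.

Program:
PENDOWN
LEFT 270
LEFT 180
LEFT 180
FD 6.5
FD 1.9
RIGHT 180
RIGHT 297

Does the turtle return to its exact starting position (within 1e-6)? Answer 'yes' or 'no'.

Executing turtle program step by step:
Start: pos=(9,-3), heading=45, pen down
PD: pen down
LT 270: heading 45 -> 315
LT 180: heading 315 -> 135
LT 180: heading 135 -> 315
FD 6.5: (9,-3) -> (13.596,-7.596) [heading=315, draw]
FD 1.9: (13.596,-7.596) -> (14.94,-8.94) [heading=315, draw]
RT 180: heading 315 -> 135
RT 297: heading 135 -> 198
Final: pos=(14.94,-8.94), heading=198, 2 segment(s) drawn

Start position: (9, -3)
Final position: (14.94, -8.94)
Distance = 8.4; >= 1e-6 -> NOT closed

Answer: no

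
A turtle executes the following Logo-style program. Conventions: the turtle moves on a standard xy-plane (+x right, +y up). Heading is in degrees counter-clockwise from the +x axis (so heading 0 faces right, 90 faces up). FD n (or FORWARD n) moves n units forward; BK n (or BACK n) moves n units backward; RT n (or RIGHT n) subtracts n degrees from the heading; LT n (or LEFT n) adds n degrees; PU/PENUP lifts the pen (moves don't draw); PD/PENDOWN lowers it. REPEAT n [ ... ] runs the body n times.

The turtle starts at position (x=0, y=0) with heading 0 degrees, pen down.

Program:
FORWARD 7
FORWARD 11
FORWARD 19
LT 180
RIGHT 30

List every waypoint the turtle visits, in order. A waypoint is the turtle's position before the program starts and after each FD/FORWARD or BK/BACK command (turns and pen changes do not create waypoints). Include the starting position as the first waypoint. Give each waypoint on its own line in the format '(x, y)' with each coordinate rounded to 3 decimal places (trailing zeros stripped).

Executing turtle program step by step:
Start: pos=(0,0), heading=0, pen down
FD 7: (0,0) -> (7,0) [heading=0, draw]
FD 11: (7,0) -> (18,0) [heading=0, draw]
FD 19: (18,0) -> (37,0) [heading=0, draw]
LT 180: heading 0 -> 180
RT 30: heading 180 -> 150
Final: pos=(37,0), heading=150, 3 segment(s) drawn
Waypoints (4 total):
(0, 0)
(7, 0)
(18, 0)
(37, 0)

Answer: (0, 0)
(7, 0)
(18, 0)
(37, 0)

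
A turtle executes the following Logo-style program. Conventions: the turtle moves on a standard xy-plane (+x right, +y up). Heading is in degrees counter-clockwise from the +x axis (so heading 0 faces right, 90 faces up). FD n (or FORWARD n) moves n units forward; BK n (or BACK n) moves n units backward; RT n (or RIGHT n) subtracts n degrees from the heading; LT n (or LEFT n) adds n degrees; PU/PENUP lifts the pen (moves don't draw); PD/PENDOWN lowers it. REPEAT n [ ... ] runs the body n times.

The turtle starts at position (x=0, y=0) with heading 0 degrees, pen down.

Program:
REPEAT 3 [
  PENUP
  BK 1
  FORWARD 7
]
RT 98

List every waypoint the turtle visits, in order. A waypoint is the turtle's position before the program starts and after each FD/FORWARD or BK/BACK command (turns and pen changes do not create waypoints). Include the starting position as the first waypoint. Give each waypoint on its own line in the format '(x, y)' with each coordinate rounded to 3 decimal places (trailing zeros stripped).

Executing turtle program step by step:
Start: pos=(0,0), heading=0, pen down
REPEAT 3 [
  -- iteration 1/3 --
  PU: pen up
  BK 1: (0,0) -> (-1,0) [heading=0, move]
  FD 7: (-1,0) -> (6,0) [heading=0, move]
  -- iteration 2/3 --
  PU: pen up
  BK 1: (6,0) -> (5,0) [heading=0, move]
  FD 7: (5,0) -> (12,0) [heading=0, move]
  -- iteration 3/3 --
  PU: pen up
  BK 1: (12,0) -> (11,0) [heading=0, move]
  FD 7: (11,0) -> (18,0) [heading=0, move]
]
RT 98: heading 0 -> 262
Final: pos=(18,0), heading=262, 0 segment(s) drawn
Waypoints (7 total):
(0, 0)
(-1, 0)
(6, 0)
(5, 0)
(12, 0)
(11, 0)
(18, 0)

Answer: (0, 0)
(-1, 0)
(6, 0)
(5, 0)
(12, 0)
(11, 0)
(18, 0)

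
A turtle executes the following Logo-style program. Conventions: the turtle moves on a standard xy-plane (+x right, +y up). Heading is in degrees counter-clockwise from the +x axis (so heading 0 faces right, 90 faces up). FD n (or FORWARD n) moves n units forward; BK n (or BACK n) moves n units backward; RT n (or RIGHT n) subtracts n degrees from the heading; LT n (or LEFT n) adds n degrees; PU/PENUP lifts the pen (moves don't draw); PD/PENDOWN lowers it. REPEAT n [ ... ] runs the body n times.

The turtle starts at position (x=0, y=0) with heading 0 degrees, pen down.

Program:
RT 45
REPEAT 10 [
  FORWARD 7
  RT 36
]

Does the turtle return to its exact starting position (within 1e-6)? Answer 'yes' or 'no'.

Executing turtle program step by step:
Start: pos=(0,0), heading=0, pen down
RT 45: heading 0 -> 315
REPEAT 10 [
  -- iteration 1/10 --
  FD 7: (0,0) -> (4.95,-4.95) [heading=315, draw]
  RT 36: heading 315 -> 279
  -- iteration 2/10 --
  FD 7: (4.95,-4.95) -> (6.045,-11.864) [heading=279, draw]
  RT 36: heading 279 -> 243
  -- iteration 3/10 --
  FD 7: (6.045,-11.864) -> (2.867,-18.101) [heading=243, draw]
  RT 36: heading 243 -> 207
  -- iteration 4/10 --
  FD 7: (2.867,-18.101) -> (-3.37,-21.279) [heading=207, draw]
  RT 36: heading 207 -> 171
  -- iteration 5/10 --
  FD 7: (-3.37,-21.279) -> (-10.284,-20.184) [heading=171, draw]
  RT 36: heading 171 -> 135
  -- iteration 6/10 --
  FD 7: (-10.284,-20.184) -> (-15.234,-15.234) [heading=135, draw]
  RT 36: heading 135 -> 99
  -- iteration 7/10 --
  FD 7: (-15.234,-15.234) -> (-16.329,-8.32) [heading=99, draw]
  RT 36: heading 99 -> 63
  -- iteration 8/10 --
  FD 7: (-16.329,-8.32) -> (-13.151,-2.083) [heading=63, draw]
  RT 36: heading 63 -> 27
  -- iteration 9/10 --
  FD 7: (-13.151,-2.083) -> (-6.914,1.095) [heading=27, draw]
  RT 36: heading 27 -> 351
  -- iteration 10/10 --
  FD 7: (-6.914,1.095) -> (0,0) [heading=351, draw]
  RT 36: heading 351 -> 315
]
Final: pos=(0,0), heading=315, 10 segment(s) drawn

Start position: (0, 0)
Final position: (0, 0)
Distance = 0; < 1e-6 -> CLOSED

Answer: yes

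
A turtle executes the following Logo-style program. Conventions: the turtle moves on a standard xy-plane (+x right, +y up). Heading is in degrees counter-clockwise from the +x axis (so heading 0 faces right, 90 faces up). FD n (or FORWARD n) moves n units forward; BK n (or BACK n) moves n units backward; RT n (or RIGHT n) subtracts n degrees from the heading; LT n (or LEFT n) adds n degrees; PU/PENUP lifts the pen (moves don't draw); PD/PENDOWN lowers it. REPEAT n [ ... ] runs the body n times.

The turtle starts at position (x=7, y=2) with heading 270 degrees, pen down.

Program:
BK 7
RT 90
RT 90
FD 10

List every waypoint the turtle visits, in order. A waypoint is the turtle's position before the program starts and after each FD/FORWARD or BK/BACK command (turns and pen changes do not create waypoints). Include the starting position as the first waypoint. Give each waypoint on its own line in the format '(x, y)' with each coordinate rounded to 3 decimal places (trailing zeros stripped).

Executing turtle program step by step:
Start: pos=(7,2), heading=270, pen down
BK 7: (7,2) -> (7,9) [heading=270, draw]
RT 90: heading 270 -> 180
RT 90: heading 180 -> 90
FD 10: (7,9) -> (7,19) [heading=90, draw]
Final: pos=(7,19), heading=90, 2 segment(s) drawn
Waypoints (3 total):
(7, 2)
(7, 9)
(7, 19)

Answer: (7, 2)
(7, 9)
(7, 19)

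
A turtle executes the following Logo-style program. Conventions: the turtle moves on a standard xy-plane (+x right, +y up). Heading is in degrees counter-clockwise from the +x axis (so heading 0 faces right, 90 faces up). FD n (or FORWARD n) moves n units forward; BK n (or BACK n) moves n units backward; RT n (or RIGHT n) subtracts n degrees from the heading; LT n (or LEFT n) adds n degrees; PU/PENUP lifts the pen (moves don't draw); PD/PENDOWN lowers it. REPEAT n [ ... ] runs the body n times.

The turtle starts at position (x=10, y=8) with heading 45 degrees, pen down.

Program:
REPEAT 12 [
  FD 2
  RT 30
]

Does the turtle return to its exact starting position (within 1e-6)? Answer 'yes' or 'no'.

Answer: yes

Derivation:
Executing turtle program step by step:
Start: pos=(10,8), heading=45, pen down
REPEAT 12 [
  -- iteration 1/12 --
  FD 2: (10,8) -> (11.414,9.414) [heading=45, draw]
  RT 30: heading 45 -> 15
  -- iteration 2/12 --
  FD 2: (11.414,9.414) -> (13.346,9.932) [heading=15, draw]
  RT 30: heading 15 -> 345
  -- iteration 3/12 --
  FD 2: (13.346,9.932) -> (15.278,9.414) [heading=345, draw]
  RT 30: heading 345 -> 315
  -- iteration 4/12 --
  FD 2: (15.278,9.414) -> (16.692,8) [heading=315, draw]
  RT 30: heading 315 -> 285
  -- iteration 5/12 --
  FD 2: (16.692,8) -> (17.21,6.068) [heading=285, draw]
  RT 30: heading 285 -> 255
  -- iteration 6/12 --
  FD 2: (17.21,6.068) -> (16.692,4.136) [heading=255, draw]
  RT 30: heading 255 -> 225
  -- iteration 7/12 --
  FD 2: (16.692,4.136) -> (15.278,2.722) [heading=225, draw]
  RT 30: heading 225 -> 195
  -- iteration 8/12 --
  FD 2: (15.278,2.722) -> (13.346,2.204) [heading=195, draw]
  RT 30: heading 195 -> 165
  -- iteration 9/12 --
  FD 2: (13.346,2.204) -> (11.414,2.722) [heading=165, draw]
  RT 30: heading 165 -> 135
  -- iteration 10/12 --
  FD 2: (11.414,2.722) -> (10,4.136) [heading=135, draw]
  RT 30: heading 135 -> 105
  -- iteration 11/12 --
  FD 2: (10,4.136) -> (9.482,6.068) [heading=105, draw]
  RT 30: heading 105 -> 75
  -- iteration 12/12 --
  FD 2: (9.482,6.068) -> (10,8) [heading=75, draw]
  RT 30: heading 75 -> 45
]
Final: pos=(10,8), heading=45, 12 segment(s) drawn

Start position: (10, 8)
Final position: (10, 8)
Distance = 0; < 1e-6 -> CLOSED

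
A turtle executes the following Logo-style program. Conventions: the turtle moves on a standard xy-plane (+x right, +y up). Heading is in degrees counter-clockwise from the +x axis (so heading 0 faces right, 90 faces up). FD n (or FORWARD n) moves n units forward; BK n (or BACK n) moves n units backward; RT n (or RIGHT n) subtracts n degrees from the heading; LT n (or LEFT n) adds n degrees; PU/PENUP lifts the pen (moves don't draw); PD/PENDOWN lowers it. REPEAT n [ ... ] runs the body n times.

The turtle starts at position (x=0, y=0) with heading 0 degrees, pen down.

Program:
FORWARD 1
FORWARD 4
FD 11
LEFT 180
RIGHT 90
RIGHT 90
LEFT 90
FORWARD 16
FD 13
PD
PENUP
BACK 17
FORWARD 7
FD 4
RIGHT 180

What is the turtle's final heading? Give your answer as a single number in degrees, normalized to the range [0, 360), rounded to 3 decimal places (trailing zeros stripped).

Answer: 270

Derivation:
Executing turtle program step by step:
Start: pos=(0,0), heading=0, pen down
FD 1: (0,0) -> (1,0) [heading=0, draw]
FD 4: (1,0) -> (5,0) [heading=0, draw]
FD 11: (5,0) -> (16,0) [heading=0, draw]
LT 180: heading 0 -> 180
RT 90: heading 180 -> 90
RT 90: heading 90 -> 0
LT 90: heading 0 -> 90
FD 16: (16,0) -> (16,16) [heading=90, draw]
FD 13: (16,16) -> (16,29) [heading=90, draw]
PD: pen down
PU: pen up
BK 17: (16,29) -> (16,12) [heading=90, move]
FD 7: (16,12) -> (16,19) [heading=90, move]
FD 4: (16,19) -> (16,23) [heading=90, move]
RT 180: heading 90 -> 270
Final: pos=(16,23), heading=270, 5 segment(s) drawn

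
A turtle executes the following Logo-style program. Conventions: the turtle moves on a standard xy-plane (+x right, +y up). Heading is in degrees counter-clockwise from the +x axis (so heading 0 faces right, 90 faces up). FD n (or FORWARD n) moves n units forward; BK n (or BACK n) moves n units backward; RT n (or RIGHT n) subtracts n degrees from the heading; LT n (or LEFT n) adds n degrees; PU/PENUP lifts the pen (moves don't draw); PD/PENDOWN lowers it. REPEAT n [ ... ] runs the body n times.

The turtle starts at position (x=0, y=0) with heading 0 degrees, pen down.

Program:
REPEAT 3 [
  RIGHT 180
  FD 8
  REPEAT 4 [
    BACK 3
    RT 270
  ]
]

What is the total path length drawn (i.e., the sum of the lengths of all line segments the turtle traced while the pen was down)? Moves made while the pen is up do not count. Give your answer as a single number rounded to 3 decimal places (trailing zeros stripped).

Answer: 60

Derivation:
Executing turtle program step by step:
Start: pos=(0,0), heading=0, pen down
REPEAT 3 [
  -- iteration 1/3 --
  RT 180: heading 0 -> 180
  FD 8: (0,0) -> (-8,0) [heading=180, draw]
  REPEAT 4 [
    -- iteration 1/4 --
    BK 3: (-8,0) -> (-5,0) [heading=180, draw]
    RT 270: heading 180 -> 270
    -- iteration 2/4 --
    BK 3: (-5,0) -> (-5,3) [heading=270, draw]
    RT 270: heading 270 -> 0
    -- iteration 3/4 --
    BK 3: (-5,3) -> (-8,3) [heading=0, draw]
    RT 270: heading 0 -> 90
    -- iteration 4/4 --
    BK 3: (-8,3) -> (-8,0) [heading=90, draw]
    RT 270: heading 90 -> 180
  ]
  -- iteration 2/3 --
  RT 180: heading 180 -> 0
  FD 8: (-8,0) -> (0,0) [heading=0, draw]
  REPEAT 4 [
    -- iteration 1/4 --
    BK 3: (0,0) -> (-3,0) [heading=0, draw]
    RT 270: heading 0 -> 90
    -- iteration 2/4 --
    BK 3: (-3,0) -> (-3,-3) [heading=90, draw]
    RT 270: heading 90 -> 180
    -- iteration 3/4 --
    BK 3: (-3,-3) -> (0,-3) [heading=180, draw]
    RT 270: heading 180 -> 270
    -- iteration 4/4 --
    BK 3: (0,-3) -> (0,0) [heading=270, draw]
    RT 270: heading 270 -> 0
  ]
  -- iteration 3/3 --
  RT 180: heading 0 -> 180
  FD 8: (0,0) -> (-8,0) [heading=180, draw]
  REPEAT 4 [
    -- iteration 1/4 --
    BK 3: (-8,0) -> (-5,0) [heading=180, draw]
    RT 270: heading 180 -> 270
    -- iteration 2/4 --
    BK 3: (-5,0) -> (-5,3) [heading=270, draw]
    RT 270: heading 270 -> 0
    -- iteration 3/4 --
    BK 3: (-5,3) -> (-8,3) [heading=0, draw]
    RT 270: heading 0 -> 90
    -- iteration 4/4 --
    BK 3: (-8,3) -> (-8,0) [heading=90, draw]
    RT 270: heading 90 -> 180
  ]
]
Final: pos=(-8,0), heading=180, 15 segment(s) drawn

Segment lengths:
  seg 1: (0,0) -> (-8,0), length = 8
  seg 2: (-8,0) -> (-5,0), length = 3
  seg 3: (-5,0) -> (-5,3), length = 3
  seg 4: (-5,3) -> (-8,3), length = 3
  seg 5: (-8,3) -> (-8,0), length = 3
  seg 6: (-8,0) -> (0,0), length = 8
  seg 7: (0,0) -> (-3,0), length = 3
  seg 8: (-3,0) -> (-3,-3), length = 3
  seg 9: (-3,-3) -> (0,-3), length = 3
  seg 10: (0,-3) -> (0,0), length = 3
  seg 11: (0,0) -> (-8,0), length = 8
  seg 12: (-8,0) -> (-5,0), length = 3
  seg 13: (-5,0) -> (-5,3), length = 3
  seg 14: (-5,3) -> (-8,3), length = 3
  seg 15: (-8,3) -> (-8,0), length = 3
Total = 60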